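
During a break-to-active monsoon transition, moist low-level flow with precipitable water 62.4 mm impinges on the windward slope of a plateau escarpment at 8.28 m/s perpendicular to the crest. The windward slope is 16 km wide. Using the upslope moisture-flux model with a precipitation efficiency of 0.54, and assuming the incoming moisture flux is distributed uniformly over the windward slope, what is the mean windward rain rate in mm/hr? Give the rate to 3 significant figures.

R ≈ 62.8 mm/hr

Incoming column moisture flux per unit ridge length: F = V × PW = 8.28 × 62.4 = 516.672 mm·m/s.
Spread over the 16 km slope with efficiency ε = 0.54: R = ε·F/W = 0.54 × 516.672 / 16000 m = 1.744e-02 mm/s.
R = 1.744e-02 × 3600 = 62.8 mm/hr.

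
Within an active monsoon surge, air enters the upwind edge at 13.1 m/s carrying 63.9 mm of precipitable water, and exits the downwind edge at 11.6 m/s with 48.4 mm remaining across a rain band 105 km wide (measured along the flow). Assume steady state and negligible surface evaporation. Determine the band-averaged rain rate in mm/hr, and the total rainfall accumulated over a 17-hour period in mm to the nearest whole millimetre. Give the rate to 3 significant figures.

Column moisture flux per unit crosswind length is F = V × PW.
Inflow: F_in = 13.1 × 63.9 = 837.09 mm·m/s
Outflow: F_out = 11.6 × 48.4 = 561.44 mm·m/s
Steady-state rate R = (F_in − F_out)/L = (837.09 − 561.44) / 105000 m = 2.625e-03 mm/s.
R = 2.625e-03 × 3600 = 9.45 mm/hr.
Over 17 h: total = 9.45 × 17 = 160.65 ≈ 161 mm.

R ≈ 9.45 mm/hr; total ≈ 161 mm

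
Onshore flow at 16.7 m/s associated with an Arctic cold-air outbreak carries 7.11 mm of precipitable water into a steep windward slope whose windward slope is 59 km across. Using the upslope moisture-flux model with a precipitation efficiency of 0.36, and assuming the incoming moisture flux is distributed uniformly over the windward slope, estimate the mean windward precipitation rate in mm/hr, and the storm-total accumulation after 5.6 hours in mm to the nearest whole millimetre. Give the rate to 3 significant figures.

Incoming column moisture flux per unit ridge length: F = V × PW = 16.7 × 7.11 = 118.737 mm·m/s.
Spread over the 59 km slope with efficiency ε = 0.36: R = ε·F/W = 0.36 × 118.737 / 59000 m = 7.245e-04 mm/s.
R = 7.245e-04 × 3600 = 2.61 mm/hr.
Over 5.6 h: total = 2.61 × 5.6 = 14.616 ≈ 15 mm.

R ≈ 2.61 mm/hr; total ≈ 15 mm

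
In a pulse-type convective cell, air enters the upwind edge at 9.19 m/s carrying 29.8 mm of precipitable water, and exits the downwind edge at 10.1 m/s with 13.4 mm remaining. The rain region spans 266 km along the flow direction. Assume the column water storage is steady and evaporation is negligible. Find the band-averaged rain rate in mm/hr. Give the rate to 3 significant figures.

R ≈ 1.87 mm/hr

Column moisture flux per unit crosswind length is F = V × PW.
Inflow: F_in = 9.19 × 29.8 = 273.862 mm·m/s
Outflow: F_out = 10.1 × 13.4 = 135.34 mm·m/s
Steady-state rate R = (F_in − F_out)/L = (273.862 − 135.34) / 266000 m = 5.208e-04 mm/s.
R = 5.208e-04 × 3600 = 1.87 mm/hr.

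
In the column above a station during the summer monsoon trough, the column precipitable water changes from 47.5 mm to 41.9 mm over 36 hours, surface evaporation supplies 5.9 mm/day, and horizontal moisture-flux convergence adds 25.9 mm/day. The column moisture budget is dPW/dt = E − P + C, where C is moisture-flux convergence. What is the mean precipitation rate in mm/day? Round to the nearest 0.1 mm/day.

P ≈ 35.5 mm/day

dPW/dt = (41.9 − 47.5) mm / (36/24 day) = -3.733 mm/day.
P = E + C − dPW/dt = 5.9 + (25.9) − (-3.733) = 35.5 mm/day.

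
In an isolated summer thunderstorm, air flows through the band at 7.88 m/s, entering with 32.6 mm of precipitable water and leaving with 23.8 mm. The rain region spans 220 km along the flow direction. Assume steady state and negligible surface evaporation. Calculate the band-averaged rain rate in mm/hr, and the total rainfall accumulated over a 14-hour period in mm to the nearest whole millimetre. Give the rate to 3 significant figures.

Column moisture flux per unit crosswind length is F = V × PW.
Inflow: F_in = 7.88 × 32.6 = 256.888 mm·m/s
Outflow: F_out = 7.88 × 23.8 = 187.544 mm·m/s
Steady-state rate R = (F_in − F_out)/L = (256.888 − 187.544) / 220000 m = 3.152e-04 mm/s.
R = 3.152e-04 × 3600 = 1.13 mm/hr.
Over 14 h: total = 1.13 × 14 = 15.82 ≈ 16 mm.

R ≈ 1.13 mm/hr; total ≈ 16 mm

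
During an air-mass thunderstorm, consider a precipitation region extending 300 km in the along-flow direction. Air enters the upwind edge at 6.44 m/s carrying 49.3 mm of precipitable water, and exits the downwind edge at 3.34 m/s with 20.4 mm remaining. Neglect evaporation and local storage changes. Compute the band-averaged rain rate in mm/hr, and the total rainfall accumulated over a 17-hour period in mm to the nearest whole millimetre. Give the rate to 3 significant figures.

Column moisture flux per unit crosswind length is F = V × PW.
Inflow: F_in = 6.44 × 49.3 = 317.492 mm·m/s
Outflow: F_out = 3.34 × 20.4 = 68.136 mm·m/s
Steady-state rate R = (F_in − F_out)/L = (317.492 − 68.136) / 300000 m = 8.312e-04 mm/s.
R = 8.312e-04 × 3600 = 2.99 mm/hr.
Over 17 h: total = 2.99 × 17 = 50.83 ≈ 51 mm.

R ≈ 2.99 mm/hr; total ≈ 51 mm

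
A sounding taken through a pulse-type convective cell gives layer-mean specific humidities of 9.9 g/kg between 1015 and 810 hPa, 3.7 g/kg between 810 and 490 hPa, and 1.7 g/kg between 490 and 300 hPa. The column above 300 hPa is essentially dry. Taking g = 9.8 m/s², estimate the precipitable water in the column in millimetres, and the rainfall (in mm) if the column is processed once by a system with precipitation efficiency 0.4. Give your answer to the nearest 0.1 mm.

Precipitable water is the column-integrated vapour mass per unit area: PW = (1/g) Σ q̄ Δp, with q in kg/kg and Δp in Pa (1 kg/m² of water = 1 mm).
Layer 1015–810 hPa: Δp = 205 hPa = 20500 Pa, q̄ = 0.0099 kg/kg → 0.0099 × 20500 / 9.8 = 20.71 mm
Layer 810–490 hPa: Δp = 320 hPa = 32000 Pa, q̄ = 0.0037 kg/kg → 0.0037 × 32000 / 9.8 = 12.08 mm
Layer 490–300 hPa: Δp = 190 hPa = 19000 Pa, q̄ = 0.0017 kg/kg → 0.0017 × 19000 / 9.8 = 3.30 mm
PW = 20.71 + 12.08 + 3.30 = 36.09 ≈ 36.1 mm.
Rainfall = ε × PW = 0.4 × 36.1 = 14.4 mm.

PW ≈ 36.1 mm; rainfall ≈ 14.4 mm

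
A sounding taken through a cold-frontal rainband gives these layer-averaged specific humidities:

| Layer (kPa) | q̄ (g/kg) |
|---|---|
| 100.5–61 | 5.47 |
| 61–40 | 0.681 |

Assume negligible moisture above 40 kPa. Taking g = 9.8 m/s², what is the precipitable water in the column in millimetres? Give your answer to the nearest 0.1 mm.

Precipitable water is the column-integrated vapour mass per unit area: PW = (1/g) Σ q̄ Δp, with q in kg/kg and Δp in Pa (1 kg/m² of water = 1 mm).
Layer 100.5–61 kPa: Δp = 395 hPa = 39500 Pa, q̄ = 0.00547 kg/kg → 0.00547 × 39500 / 9.8 = 22.05 mm
Layer 61–40 kPa: Δp = 210 hPa = 21000 Pa, q̄ = 0.000681 kg/kg → 0.000681 × 21000 / 9.8 = 1.46 mm
PW = 22.05 + 1.46 = 23.51 ≈ 23.5 mm.

PW ≈ 23.5 mm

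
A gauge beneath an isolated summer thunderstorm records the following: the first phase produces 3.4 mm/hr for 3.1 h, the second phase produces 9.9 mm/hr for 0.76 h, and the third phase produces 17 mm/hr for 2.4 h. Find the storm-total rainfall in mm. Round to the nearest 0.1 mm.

total ≈ 58.9 mm

Total = Σ Rᵢ Δtᵢ = 3.4 × 3.1 + 9.9 × 0.76 + 17 × 2.4
      = 10.54 + 7.524 + 40.8 = 58.9 mm.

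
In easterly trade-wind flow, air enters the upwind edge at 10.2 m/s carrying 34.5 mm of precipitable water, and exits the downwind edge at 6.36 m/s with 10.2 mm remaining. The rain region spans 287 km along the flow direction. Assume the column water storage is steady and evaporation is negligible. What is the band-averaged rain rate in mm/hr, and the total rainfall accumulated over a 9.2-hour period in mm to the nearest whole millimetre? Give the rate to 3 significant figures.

Column moisture flux per unit crosswind length is F = V × PW.
Inflow: F_in = 10.2 × 34.5 = 351.9 mm·m/s
Outflow: F_out = 6.36 × 10.2 = 64.872 mm·m/s
Steady-state rate R = (F_in − F_out)/L = (351.9 − 64.872) / 287000 m = 1.000e-03 mm/s.
R = 1.000e-03 × 3600 = 3.60 mm/hr.
Over 9.2 h: total = 3.60 × 9.2 = 33.12 ≈ 33 mm.

R ≈ 3.60 mm/hr; total ≈ 33 mm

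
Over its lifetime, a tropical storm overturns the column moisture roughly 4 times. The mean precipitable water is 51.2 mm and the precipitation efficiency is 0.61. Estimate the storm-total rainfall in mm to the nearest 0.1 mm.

Each cycle deposits ε × PW = 0.61 × 51.2 = 31.232 mm.
Over 4 cycles: 4 × 31.232 = 124.9 mm.

rainfall ≈ 124.9 mm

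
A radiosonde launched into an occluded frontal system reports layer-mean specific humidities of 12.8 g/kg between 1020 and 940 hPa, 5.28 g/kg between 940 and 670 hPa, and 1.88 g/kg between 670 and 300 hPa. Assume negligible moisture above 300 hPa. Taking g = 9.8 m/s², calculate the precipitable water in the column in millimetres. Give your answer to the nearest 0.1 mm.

Precipitable water is the column-integrated vapour mass per unit area: PW = (1/g) Σ q̄ Δp, with q in kg/kg and Δp in Pa (1 kg/m² of water = 1 mm).
Layer 1020–940 hPa: Δp = 80 hPa = 8000 Pa, q̄ = 0.0128 kg/kg → 0.0128 × 8000 / 9.8 = 10.45 mm
Layer 940–670 hPa: Δp = 270 hPa = 27000 Pa, q̄ = 0.00528 kg/kg → 0.00528 × 27000 / 9.8 = 14.55 mm
Layer 670–300 hPa: Δp = 370 hPa = 37000 Pa, q̄ = 0.00188 kg/kg → 0.00188 × 37000 / 9.8 = 7.10 mm
PW = 10.45 + 14.55 + 7.10 = 32.10 ≈ 32.1 mm.

PW ≈ 32.1 mm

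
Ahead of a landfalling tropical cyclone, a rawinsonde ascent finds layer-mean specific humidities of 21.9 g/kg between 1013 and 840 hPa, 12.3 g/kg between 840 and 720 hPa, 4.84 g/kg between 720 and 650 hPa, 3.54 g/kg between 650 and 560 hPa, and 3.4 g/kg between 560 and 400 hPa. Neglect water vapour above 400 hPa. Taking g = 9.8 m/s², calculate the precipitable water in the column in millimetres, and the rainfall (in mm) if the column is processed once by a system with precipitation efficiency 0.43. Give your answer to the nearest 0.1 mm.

Precipitable water is the column-integrated vapour mass per unit area: PW = (1/g) Σ q̄ Δp, with q in kg/kg and Δp in Pa (1 kg/m² of water = 1 mm).
Layer 1013–840 hPa: Δp = 173 hPa = 17300 Pa, q̄ = 0.0219 kg/kg → 0.0219 × 17300 / 9.8 = 38.66 mm
Layer 840–720 hPa: Δp = 120 hPa = 12000 Pa, q̄ = 0.0123 kg/kg → 0.0123 × 12000 / 9.8 = 15.06 mm
Layer 720–650 hPa: Δp = 70 hPa = 7000 Pa, q̄ = 0.00484 kg/kg → 0.00484 × 7000 / 9.8 = 3.46 mm
Layer 650–560 hPa: Δp = 90 hPa = 9000 Pa, q̄ = 0.00354 kg/kg → 0.00354 × 9000 / 9.8 = 3.25 mm
Layer 560–400 hPa: Δp = 160 hPa = 16000 Pa, q̄ = 0.0034 kg/kg → 0.0034 × 16000 / 9.8 = 5.55 mm
PW = 38.66 + 15.06 + 3.46 + 3.25 + 5.55 = 65.98 ≈ 66.0 mm.
Rainfall = ε × PW = 0.43 × 66.0 = 28.4 mm.

PW ≈ 66.0 mm; rainfall ≈ 28.4 mm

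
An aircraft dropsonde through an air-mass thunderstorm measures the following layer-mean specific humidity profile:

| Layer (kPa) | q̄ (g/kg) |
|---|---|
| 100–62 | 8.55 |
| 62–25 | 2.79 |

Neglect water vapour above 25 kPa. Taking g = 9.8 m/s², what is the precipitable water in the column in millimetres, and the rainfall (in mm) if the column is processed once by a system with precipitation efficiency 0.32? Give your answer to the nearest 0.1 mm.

Precipitable water is the column-integrated vapour mass per unit area: PW = (1/g) Σ q̄ Δp, with q in kg/kg and Δp in Pa (1 kg/m² of water = 1 mm).
Layer 100–62 kPa: Δp = 380 hPa = 38000 Pa, q̄ = 0.00855 kg/kg → 0.00855 × 38000 / 9.8 = 33.15 mm
Layer 62–25 kPa: Δp = 370 hPa = 37000 Pa, q̄ = 0.00279 kg/kg → 0.00279 × 37000 / 9.8 = 10.53 mm
PW = 33.15 + 10.53 = 43.68 ≈ 43.7 mm.
Rainfall = ε × PW = 0.32 × 43.7 = 14.0 mm.

PW ≈ 43.7 mm; rainfall ≈ 14.0 mm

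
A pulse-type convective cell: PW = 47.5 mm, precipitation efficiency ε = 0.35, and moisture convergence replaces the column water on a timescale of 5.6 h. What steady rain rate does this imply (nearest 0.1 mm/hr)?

R ≈ 3.0 mm/hr

Each overturning extracts ε × PW = 0.35 × 47.5 = 16.625 mm.
Rate = ε·PW / τ = 16.625 / 5.6 h = 3.0 mm/hr.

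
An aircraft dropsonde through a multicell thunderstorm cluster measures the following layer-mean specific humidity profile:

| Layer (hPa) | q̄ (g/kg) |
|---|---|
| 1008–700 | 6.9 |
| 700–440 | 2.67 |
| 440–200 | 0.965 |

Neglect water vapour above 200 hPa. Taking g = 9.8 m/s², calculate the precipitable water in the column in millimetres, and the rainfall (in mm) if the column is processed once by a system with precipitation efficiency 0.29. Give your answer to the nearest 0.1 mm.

Precipitable water is the column-integrated vapour mass per unit area: PW = (1/g) Σ q̄ Δp, with q in kg/kg and Δp in Pa (1 kg/m² of water = 1 mm).
Layer 1008–700 hPa: Δp = 308 hPa = 30800 Pa, q̄ = 0.0069 kg/kg → 0.0069 × 30800 / 9.8 = 21.69 mm
Layer 700–440 hPa: Δp = 260 hPa = 26000 Pa, q̄ = 0.00267 kg/kg → 0.00267 × 26000 / 9.8 = 7.08 mm
Layer 440–200 hPa: Δp = 240 hPa = 24000 Pa, q̄ = 0.000965 kg/kg → 0.000965 × 24000 / 9.8 = 2.36 mm
PW = 21.69 + 7.08 + 2.36 = 31.13 ≈ 31.1 mm.
Rainfall = ε × PW = 0.29 × 31.1 = 9.0 mm.

PW ≈ 31.1 mm; rainfall ≈ 9.0 mm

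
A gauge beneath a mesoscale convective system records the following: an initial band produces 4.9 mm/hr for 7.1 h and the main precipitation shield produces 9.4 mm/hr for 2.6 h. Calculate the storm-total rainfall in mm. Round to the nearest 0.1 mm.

Total = Σ Rᵢ Δtᵢ = 4.9 × 7.1 + 9.4 × 2.6
      = 34.79 + 24.44 = 59.2 mm.

total ≈ 59.2 mm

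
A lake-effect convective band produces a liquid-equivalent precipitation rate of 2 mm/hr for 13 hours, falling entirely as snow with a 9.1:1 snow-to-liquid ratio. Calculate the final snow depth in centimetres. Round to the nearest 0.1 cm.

Liquid-equivalent depth = 2 × 13 = 26 mm.
Snow depth = 26 mm × 9.1 = 236.6 mm = 23.7 cm.

snow depth ≈ 23.7 cm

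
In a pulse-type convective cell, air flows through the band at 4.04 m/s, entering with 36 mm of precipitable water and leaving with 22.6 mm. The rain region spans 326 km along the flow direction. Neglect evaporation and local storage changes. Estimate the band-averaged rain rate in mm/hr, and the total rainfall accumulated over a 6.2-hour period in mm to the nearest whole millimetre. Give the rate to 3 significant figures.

R ≈ 0.598 mm/hr; total ≈ 4 mm

Column moisture flux per unit crosswind length is F = V × PW.
Inflow: F_in = 4.04 × 36 = 145.44 mm·m/s
Outflow: F_out = 4.04 × 22.6 = 91.304 mm·m/s
Steady-state rate R = (F_in − F_out)/L = (145.44 − 91.304) / 326000 m = 1.661e-04 mm/s.
R = 1.661e-04 × 3600 = 0.598 mm/hr.
Over 6.2 h: total = 0.598 × 6.2 = 3.7076 ≈ 4 mm.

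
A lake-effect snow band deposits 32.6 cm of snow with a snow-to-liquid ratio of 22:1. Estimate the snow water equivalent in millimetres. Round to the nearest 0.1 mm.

SWE ≈ 14.8 mm

SWE = snow depth / ratio = 32.6 cm / 22 = 1.482 cm = 14.8 mm.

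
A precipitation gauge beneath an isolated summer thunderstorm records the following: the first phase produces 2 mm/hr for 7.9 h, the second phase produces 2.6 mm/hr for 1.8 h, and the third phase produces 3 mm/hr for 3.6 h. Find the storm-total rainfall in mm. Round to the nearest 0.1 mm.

Total = Σ Rᵢ Δtᵢ = 2 × 7.9 + 2.6 × 1.8 + 3 × 3.6
      = 15.8 + 4.68 + 10.8 = 31.3 mm.

total ≈ 31.3 mm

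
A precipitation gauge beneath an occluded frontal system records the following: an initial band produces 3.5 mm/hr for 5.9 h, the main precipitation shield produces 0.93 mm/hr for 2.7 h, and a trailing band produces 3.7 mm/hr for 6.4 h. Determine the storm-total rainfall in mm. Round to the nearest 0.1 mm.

total ≈ 46.8 mm

Total = Σ Rᵢ Δtᵢ = 3.5 × 5.9 + 0.93 × 2.7 + 3.7 × 6.4
      = 20.65 + 2.511 + 23.68 = 46.8 mm.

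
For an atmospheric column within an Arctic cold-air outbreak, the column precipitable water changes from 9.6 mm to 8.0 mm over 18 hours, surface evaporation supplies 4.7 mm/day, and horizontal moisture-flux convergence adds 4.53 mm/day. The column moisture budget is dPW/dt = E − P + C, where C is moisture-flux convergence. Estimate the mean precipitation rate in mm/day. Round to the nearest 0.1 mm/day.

P ≈ 11.4 mm/day

dPW/dt = (8.0 − 9.6) mm / (18/24 day) = -2.133 mm/day.
P = E + C − dPW/dt = 4.7 + (4.53) − (-2.133) = 11.4 mm/day.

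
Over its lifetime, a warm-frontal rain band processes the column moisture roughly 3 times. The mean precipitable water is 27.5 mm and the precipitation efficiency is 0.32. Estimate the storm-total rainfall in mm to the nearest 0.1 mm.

Each cycle deposits ε × PW = 0.32 × 27.5 = 8.8 mm.
Over 3 cycles: 3 × 8.8 = 26.4 mm.

rainfall ≈ 26.4 mm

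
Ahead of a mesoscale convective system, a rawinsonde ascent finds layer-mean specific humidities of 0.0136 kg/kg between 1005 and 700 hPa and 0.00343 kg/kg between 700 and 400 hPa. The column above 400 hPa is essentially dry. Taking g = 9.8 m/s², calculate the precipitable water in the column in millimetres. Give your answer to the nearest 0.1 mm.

Precipitable water is the column-integrated vapour mass per unit area: PW = (1/g) Σ q̄ Δp, with q in kg/kg and Δp in Pa (1 kg/m² of water = 1 mm).
Layer 1005–700 hPa: Δp = 305 hPa = 30500 Pa, q̄ = 0.0136 kg/kg → 0.0136 × 30500 / 9.8 = 42.33 mm
Layer 700–400 hPa: Δp = 300 hPa = 30000 Pa, q̄ = 0.00343 kg/kg → 0.00343 × 30000 / 9.8 = 10.50 mm
PW = 42.33 + 10.50 = 52.83 ≈ 52.8 mm.

PW ≈ 52.8 mm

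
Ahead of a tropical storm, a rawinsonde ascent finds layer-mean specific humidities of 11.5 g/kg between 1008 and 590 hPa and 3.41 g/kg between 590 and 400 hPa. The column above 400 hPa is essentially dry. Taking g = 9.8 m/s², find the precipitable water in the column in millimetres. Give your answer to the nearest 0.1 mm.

Precipitable water is the column-integrated vapour mass per unit area: PW = (1/g) Σ q̄ Δp, with q in kg/kg and Δp in Pa (1 kg/m² of water = 1 mm).
Layer 1008–590 hPa: Δp = 418 hPa = 41800 Pa, q̄ = 0.0115 kg/kg → 0.0115 × 41800 / 9.8 = 49.05 mm
Layer 590–400 hPa: Δp = 190 hPa = 19000 Pa, q̄ = 0.00341 kg/kg → 0.00341 × 19000 / 9.8 = 6.61 mm
PW = 49.05 + 6.61 = 55.66 ≈ 55.7 mm.

PW ≈ 55.7 mm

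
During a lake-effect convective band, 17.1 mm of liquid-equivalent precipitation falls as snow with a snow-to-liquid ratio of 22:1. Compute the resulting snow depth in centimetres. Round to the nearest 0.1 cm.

Snow depth = liquid × ratio = 17.1 mm × 22 = 376.2 mm = 37.6 cm.

snow depth ≈ 37.6 cm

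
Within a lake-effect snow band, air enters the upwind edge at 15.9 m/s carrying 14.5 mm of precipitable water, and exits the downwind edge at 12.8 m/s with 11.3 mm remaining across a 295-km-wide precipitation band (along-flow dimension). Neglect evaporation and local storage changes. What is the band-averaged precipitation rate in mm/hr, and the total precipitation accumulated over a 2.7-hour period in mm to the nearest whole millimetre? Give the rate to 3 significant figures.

R ≈ 1.05 mm/hr; total ≈ 3 mm

Column moisture flux per unit crosswind length is F = V × PW.
Inflow: F_in = 15.9 × 14.5 = 230.55 mm·m/s
Outflow: F_out = 12.8 × 11.3 = 144.64 mm·m/s
Steady-state rate R = (F_in − F_out)/L = (230.55 − 144.64) / 295000 m = 2.912e-04 mm/s.
R = 2.912e-04 × 3600 = 1.05 mm/hr.
Over 2.7 h: total = 1.05 × 2.7 = 2.835 ≈ 3 mm.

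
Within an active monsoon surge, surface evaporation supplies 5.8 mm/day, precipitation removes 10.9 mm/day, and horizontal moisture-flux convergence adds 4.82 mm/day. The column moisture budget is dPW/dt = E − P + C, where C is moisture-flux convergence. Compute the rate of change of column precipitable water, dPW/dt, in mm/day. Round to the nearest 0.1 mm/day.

dPW/dt ≈ -0.3 mm/day

dPW/dt = E − P + C = 5.8 − 10.9 + (4.82) = -0.3 mm/day.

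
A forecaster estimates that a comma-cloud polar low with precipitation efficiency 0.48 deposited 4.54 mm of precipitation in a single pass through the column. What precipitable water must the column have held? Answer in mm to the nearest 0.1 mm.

PW = precipitation / ε = 4.54 / 0.48 = 9.5 mm.

PW ≈ 9.5 mm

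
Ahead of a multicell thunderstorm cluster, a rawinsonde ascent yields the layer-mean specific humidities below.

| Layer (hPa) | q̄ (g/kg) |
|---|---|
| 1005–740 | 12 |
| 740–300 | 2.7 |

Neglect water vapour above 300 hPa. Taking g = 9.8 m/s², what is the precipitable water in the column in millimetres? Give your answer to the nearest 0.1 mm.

Precipitable water is the column-integrated vapour mass per unit area: PW = (1/g) Σ q̄ Δp, with q in kg/kg and Δp in Pa (1 kg/m² of water = 1 mm).
Layer 1005–740 hPa: Δp = 265 hPa = 26500 Pa, q̄ = 0.012 kg/kg → 0.012 × 26500 / 9.8 = 32.45 mm
Layer 740–300 hPa: Δp = 440 hPa = 44000 Pa, q̄ = 0.0027 kg/kg → 0.0027 × 44000 / 9.8 = 12.12 mm
PW = 32.45 + 12.12 = 44.57 ≈ 44.6 mm.

PW ≈ 44.6 mm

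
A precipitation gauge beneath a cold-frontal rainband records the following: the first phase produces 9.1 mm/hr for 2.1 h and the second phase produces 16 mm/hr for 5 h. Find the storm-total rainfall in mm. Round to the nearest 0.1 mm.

Total = Σ Rᵢ Δtᵢ = 9.1 × 2.1 + 16 × 5
      = 19.11 + 80 = 99.1 mm.

total ≈ 99.1 mm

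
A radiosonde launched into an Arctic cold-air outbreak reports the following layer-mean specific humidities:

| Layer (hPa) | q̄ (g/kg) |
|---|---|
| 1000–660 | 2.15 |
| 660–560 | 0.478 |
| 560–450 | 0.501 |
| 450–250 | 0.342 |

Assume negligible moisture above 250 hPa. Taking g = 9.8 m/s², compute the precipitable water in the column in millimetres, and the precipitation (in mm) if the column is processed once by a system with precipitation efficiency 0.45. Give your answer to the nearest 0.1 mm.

PW ≈ 9.2 mm; precipitation ≈ 4.1 mm

Precipitable water is the column-integrated vapour mass per unit area: PW = (1/g) Σ q̄ Δp, with q in kg/kg and Δp in Pa (1 kg/m² of water = 1 mm).
Layer 1000–660 hPa: Δp = 340 hPa = 34000 Pa, q̄ = 0.00215 kg/kg → 0.00215 × 34000 / 9.8 = 7.46 mm
Layer 660–560 hPa: Δp = 100 hPa = 10000 Pa, q̄ = 0.000478 kg/kg → 0.000478 × 10000 / 9.8 = 0.49 mm
Layer 560–450 hPa: Δp = 110 hPa = 11000 Pa, q̄ = 0.000501 kg/kg → 0.000501 × 11000 / 9.8 = 0.56 mm
Layer 450–250 hPa: Δp = 200 hPa = 20000 Pa, q̄ = 0.000342 kg/kg → 0.000342 × 20000 / 9.8 = 0.70 mm
PW = 7.46 + 0.49 + 0.56 + 0.70 = 9.21 ≈ 9.2 mm.
Precipitation = ε × PW = 0.45 × 9.2 = 4.1 mm.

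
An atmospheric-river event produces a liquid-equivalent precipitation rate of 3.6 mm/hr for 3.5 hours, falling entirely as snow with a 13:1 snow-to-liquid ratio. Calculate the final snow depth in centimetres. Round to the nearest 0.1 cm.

Liquid-equivalent depth = 3.6 × 3.5 = 12.6 mm.
Snow depth = 12.6 mm × 13 = 163.8 mm = 16.4 cm.

snow depth ≈ 16.4 cm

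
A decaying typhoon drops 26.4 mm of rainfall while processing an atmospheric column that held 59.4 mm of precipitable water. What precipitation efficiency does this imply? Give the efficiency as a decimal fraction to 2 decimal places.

ε ≈ 0.44

ε = rainfall / PW = 26.4 / 59.4 = 0.44.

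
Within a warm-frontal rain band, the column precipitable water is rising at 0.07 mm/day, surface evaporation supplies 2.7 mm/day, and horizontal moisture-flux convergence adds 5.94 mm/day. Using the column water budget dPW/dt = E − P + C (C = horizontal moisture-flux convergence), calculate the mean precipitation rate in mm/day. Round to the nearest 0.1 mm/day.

P ≈ 8.6 mm/day

dPW/dt = +0.07 mm/day.
P = E + C − dPW/dt = 2.7 + (5.94) − (+0.07) = 8.6 mm/day.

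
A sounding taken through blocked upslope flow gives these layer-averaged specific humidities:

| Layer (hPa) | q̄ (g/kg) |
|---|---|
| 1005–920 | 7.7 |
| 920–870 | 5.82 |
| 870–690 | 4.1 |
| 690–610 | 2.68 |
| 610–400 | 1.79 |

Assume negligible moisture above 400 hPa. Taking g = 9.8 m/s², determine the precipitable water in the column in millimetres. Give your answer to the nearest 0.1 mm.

PW ≈ 23.2 mm

Precipitable water is the column-integrated vapour mass per unit area: PW = (1/g) Σ q̄ Δp, with q in kg/kg and Δp in Pa (1 kg/m² of water = 1 mm).
Layer 1005–920 hPa: Δp = 85 hPa = 8500 Pa, q̄ = 0.0077 kg/kg → 0.0077 × 8500 / 9.8 = 6.68 mm
Layer 920–870 hPa: Δp = 50 hPa = 5000 Pa, q̄ = 0.00582 kg/kg → 0.00582 × 5000 / 9.8 = 2.97 mm
Layer 870–690 hPa: Δp = 180 hPa = 18000 Pa, q̄ = 0.0041 kg/kg → 0.0041 × 18000 / 9.8 = 7.53 mm
Layer 690–610 hPa: Δp = 80 hPa = 8000 Pa, q̄ = 0.00268 kg/kg → 0.00268 × 8000 / 9.8 = 2.19 mm
Layer 610–400 hPa: Δp = 210 hPa = 21000 Pa, q̄ = 0.00179 kg/kg → 0.00179 × 21000 / 9.8 = 3.84 mm
PW = 6.68 + 2.97 + 7.53 + 2.19 + 3.84 = 23.21 ≈ 23.2 mm.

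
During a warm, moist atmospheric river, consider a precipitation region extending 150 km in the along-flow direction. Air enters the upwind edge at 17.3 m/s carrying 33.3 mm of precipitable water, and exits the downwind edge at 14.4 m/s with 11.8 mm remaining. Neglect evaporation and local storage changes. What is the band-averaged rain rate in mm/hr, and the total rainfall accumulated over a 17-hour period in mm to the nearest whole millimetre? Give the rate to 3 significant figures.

Column moisture flux per unit crosswind length is F = V × PW.
Inflow: F_in = 17.3 × 33.3 = 576.09 mm·m/s
Outflow: F_out = 14.4 × 11.8 = 169.92 mm·m/s
Steady-state rate R = (F_in − F_out)/L = (576.09 − 169.92) / 150000 m = 2.708e-03 mm/s.
R = 2.708e-03 × 3600 = 9.75 mm/hr.
Over 17 h: total = 9.75 × 17 = 165.75 ≈ 166 mm.

R ≈ 9.75 mm/hr; total ≈ 166 mm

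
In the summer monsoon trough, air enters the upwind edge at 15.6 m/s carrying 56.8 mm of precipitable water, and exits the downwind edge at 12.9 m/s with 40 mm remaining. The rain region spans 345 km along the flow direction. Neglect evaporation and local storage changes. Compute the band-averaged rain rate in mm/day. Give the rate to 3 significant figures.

Column moisture flux per unit crosswind length is F = V × PW.
Inflow: F_in = 15.6 × 56.8 = 886.08 mm·m/s
Outflow: F_out = 12.9 × 40 = 516 mm·m/s
Steady-state rate R = (F_in − F_out)/L = (886.08 − 516) / 345000 m = 1.073e-03 mm/s.
R = 1.073e-03 × 3600 × 24 = 92.7 mm/day.

R ≈ 92.7 mm/day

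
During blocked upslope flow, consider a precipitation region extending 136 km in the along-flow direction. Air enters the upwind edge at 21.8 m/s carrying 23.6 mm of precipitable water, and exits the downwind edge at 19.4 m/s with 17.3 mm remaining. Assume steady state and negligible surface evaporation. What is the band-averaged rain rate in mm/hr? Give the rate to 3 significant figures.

R ≈ 4.73 mm/hr

Column moisture flux per unit crosswind length is F = V × PW.
Inflow: F_in = 21.8 × 23.6 = 514.48 mm·m/s
Outflow: F_out = 19.4 × 17.3 = 335.62 mm·m/s
Steady-state rate R = (F_in − F_out)/L = (514.48 − 335.62) / 136000 m = 1.315e-03 mm/s.
R = 1.315e-03 × 3600 = 4.73 mm/hr.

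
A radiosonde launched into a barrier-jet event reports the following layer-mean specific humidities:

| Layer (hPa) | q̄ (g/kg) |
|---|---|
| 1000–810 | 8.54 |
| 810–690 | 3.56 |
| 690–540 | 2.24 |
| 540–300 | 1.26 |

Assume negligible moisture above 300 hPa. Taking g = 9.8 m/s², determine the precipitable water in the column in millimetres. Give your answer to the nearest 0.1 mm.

Precipitable water is the column-integrated vapour mass per unit area: PW = (1/g) Σ q̄ Δp, with q in kg/kg and Δp in Pa (1 kg/m² of water = 1 mm).
Layer 1000–810 hPa: Δp = 190 hPa = 19000 Pa, q̄ = 0.00854 kg/kg → 0.00854 × 19000 / 9.8 = 16.56 mm
Layer 810–690 hPa: Δp = 120 hPa = 12000 Pa, q̄ = 0.00356 kg/kg → 0.00356 × 12000 / 9.8 = 4.36 mm
Layer 690–540 hPa: Δp = 150 hPa = 15000 Pa, q̄ = 0.00224 kg/kg → 0.00224 × 15000 / 9.8 = 3.43 mm
Layer 540–300 hPa: Δp = 240 hPa = 24000 Pa, q̄ = 0.00126 kg/kg → 0.00126 × 24000 / 9.8 = 3.09 mm
PW = 16.56 + 4.36 + 3.43 + 3.09 = 27.44 ≈ 27.4 mm.

PW ≈ 27.4 mm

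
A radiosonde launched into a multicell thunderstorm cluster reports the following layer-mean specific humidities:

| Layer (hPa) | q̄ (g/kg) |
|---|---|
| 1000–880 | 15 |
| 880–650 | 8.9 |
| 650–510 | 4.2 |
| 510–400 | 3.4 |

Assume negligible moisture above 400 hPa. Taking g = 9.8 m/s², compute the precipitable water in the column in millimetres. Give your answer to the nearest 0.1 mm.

PW ≈ 49.1 mm

Precipitable water is the column-integrated vapour mass per unit area: PW = (1/g) Σ q̄ Δp, with q in kg/kg and Δp in Pa (1 kg/m² of water = 1 mm).
Layer 1000–880 hPa: Δp = 120 hPa = 12000 Pa, q̄ = 0.015 kg/kg → 0.015 × 12000 / 9.8 = 18.37 mm
Layer 880–650 hPa: Δp = 230 hPa = 23000 Pa, q̄ = 0.0089 kg/kg → 0.0089 × 23000 / 9.8 = 20.89 mm
Layer 650–510 hPa: Δp = 140 hPa = 14000 Pa, q̄ = 0.0042 kg/kg → 0.0042 × 14000 / 9.8 = 6.00 mm
Layer 510–400 hPa: Δp = 110 hPa = 11000 Pa, q̄ = 0.0034 kg/kg → 0.0034 × 11000 / 9.8 = 3.82 mm
PW = 18.37 + 20.89 + 6.00 + 3.82 = 49.08 ≈ 49.1 mm.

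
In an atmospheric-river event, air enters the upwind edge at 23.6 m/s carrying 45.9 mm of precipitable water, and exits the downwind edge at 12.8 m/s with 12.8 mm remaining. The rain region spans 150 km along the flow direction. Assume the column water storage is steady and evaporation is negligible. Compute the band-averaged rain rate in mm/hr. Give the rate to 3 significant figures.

R ≈ 22.1 mm/hr

Column moisture flux per unit crosswind length is F = V × PW.
Inflow: F_in = 23.6 × 45.9 = 1083.24 mm·m/s
Outflow: F_out = 12.8 × 12.8 = 163.84 mm·m/s
Steady-state rate R = (F_in − F_out)/L = (1083.24 − 163.84) / 150000 m = 6.129e-03 mm/s.
R = 6.129e-03 × 3600 = 22.1 mm/hr.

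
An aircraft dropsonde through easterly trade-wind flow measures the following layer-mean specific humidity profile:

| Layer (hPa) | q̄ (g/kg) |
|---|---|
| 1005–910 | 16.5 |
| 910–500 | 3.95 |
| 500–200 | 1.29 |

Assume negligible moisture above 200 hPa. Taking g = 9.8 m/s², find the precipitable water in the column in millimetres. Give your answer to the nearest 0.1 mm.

Precipitable water is the column-integrated vapour mass per unit area: PW = (1/g) Σ q̄ Δp, with q in kg/kg and Δp in Pa (1 kg/m² of water = 1 mm).
Layer 1005–910 hPa: Δp = 95 hPa = 9500 Pa, q̄ = 0.0165 kg/kg → 0.0165 × 9500 / 9.8 = 15.99 mm
Layer 910–500 hPa: Δp = 410 hPa = 41000 Pa, q̄ = 0.00395 kg/kg → 0.00395 × 41000 / 9.8 = 16.53 mm
Layer 500–200 hPa: Δp = 300 hPa = 30000 Pa, q̄ = 0.00129 kg/kg → 0.00129 × 30000 / 9.8 = 3.95 mm
PW = 15.99 + 16.53 + 3.95 = 36.47 ≈ 36.5 mm.

PW ≈ 36.5 mm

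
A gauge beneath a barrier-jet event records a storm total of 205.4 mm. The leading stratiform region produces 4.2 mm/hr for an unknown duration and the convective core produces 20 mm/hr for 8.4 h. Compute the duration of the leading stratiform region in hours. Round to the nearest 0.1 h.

duration ≈ 8.9 h

Known phases: 20 × 8.4 = 168 mm.
Remaining depth = 205.4 − 168 = 37.4 mm.
Duration = 37.4 / 4.2 = 8.9 h.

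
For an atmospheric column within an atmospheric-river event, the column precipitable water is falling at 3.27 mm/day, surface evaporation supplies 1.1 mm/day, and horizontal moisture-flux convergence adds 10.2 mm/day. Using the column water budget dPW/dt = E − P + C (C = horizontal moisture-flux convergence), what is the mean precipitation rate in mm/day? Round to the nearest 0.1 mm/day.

dPW/dt = -3.27 mm/day.
P = E + C − dPW/dt = 1.1 + (10.2) − (-3.27) = 14.6 mm/day.

P ≈ 14.6 mm/day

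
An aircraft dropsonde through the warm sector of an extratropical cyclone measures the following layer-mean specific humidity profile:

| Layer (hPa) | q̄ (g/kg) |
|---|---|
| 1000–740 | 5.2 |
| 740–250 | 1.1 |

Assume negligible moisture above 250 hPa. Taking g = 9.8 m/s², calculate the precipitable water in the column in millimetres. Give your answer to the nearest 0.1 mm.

PW ≈ 19.3 mm

Precipitable water is the column-integrated vapour mass per unit area: PW = (1/g) Σ q̄ Δp, with q in kg/kg and Δp in Pa (1 kg/m² of water = 1 mm).
Layer 1000–740 hPa: Δp = 260 hPa = 26000 Pa, q̄ = 0.0052 kg/kg → 0.0052 × 26000 / 9.8 = 13.80 mm
Layer 740–250 hPa: Δp = 490 hPa = 49000 Pa, q̄ = 0.0011 kg/kg → 0.0011 × 49000 / 9.8 = 5.50 mm
PW = 13.80 + 5.50 = 19.30 ≈ 19.3 mm.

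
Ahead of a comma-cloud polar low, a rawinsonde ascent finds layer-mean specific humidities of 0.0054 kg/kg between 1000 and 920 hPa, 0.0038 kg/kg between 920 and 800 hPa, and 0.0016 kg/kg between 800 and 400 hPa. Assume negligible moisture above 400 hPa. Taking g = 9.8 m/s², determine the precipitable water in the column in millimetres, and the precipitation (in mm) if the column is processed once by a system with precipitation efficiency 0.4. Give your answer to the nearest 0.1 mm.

Precipitable water is the column-integrated vapour mass per unit area: PW = (1/g) Σ q̄ Δp, with q in kg/kg and Δp in Pa (1 kg/m² of water = 1 mm).
Layer 1000–920 hPa: Δp = 80 hPa = 8000 Pa, q̄ = 0.0054 kg/kg → 0.0054 × 8000 / 9.8 = 4.41 mm
Layer 920–800 hPa: Δp = 120 hPa = 12000 Pa, q̄ = 0.0038 kg/kg → 0.0038 × 12000 / 9.8 = 4.65 mm
Layer 800–400 hPa: Δp = 400 hPa = 40000 Pa, q̄ = 0.0016 kg/kg → 0.0016 × 40000 / 9.8 = 6.53 mm
PW = 4.41 + 4.65 + 6.53 = 15.59 ≈ 15.6 mm.
Precipitation = ε × PW = 0.4 × 15.6 = 6.2 mm.

PW ≈ 15.6 mm; precipitation ≈ 6.2 mm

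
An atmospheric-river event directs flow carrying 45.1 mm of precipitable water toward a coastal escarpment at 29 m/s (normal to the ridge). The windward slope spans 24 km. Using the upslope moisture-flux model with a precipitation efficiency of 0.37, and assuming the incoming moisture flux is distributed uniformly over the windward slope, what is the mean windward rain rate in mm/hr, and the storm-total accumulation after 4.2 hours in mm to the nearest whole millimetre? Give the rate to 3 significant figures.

R ≈ 72.6 mm/hr; total ≈ 305 mm

Incoming column moisture flux per unit ridge length: F = V × PW = 29 × 45.1 = 1307.9 mm·m/s.
Spread over the 24 km slope with efficiency ε = 0.37: R = ε·F/W = 0.37 × 1307.9 / 24000 m = 2.016e-02 mm/s.
R = 2.016e-02 × 3600 = 72.6 mm/hr.
Over 4.2 h: total = 72.6 × 4.2 = 304.92 ≈ 305 mm.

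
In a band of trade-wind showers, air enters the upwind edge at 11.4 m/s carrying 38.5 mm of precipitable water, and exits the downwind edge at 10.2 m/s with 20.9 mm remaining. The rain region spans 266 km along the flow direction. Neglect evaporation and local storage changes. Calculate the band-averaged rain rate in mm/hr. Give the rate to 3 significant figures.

Column moisture flux per unit crosswind length is F = V × PW.
Inflow: F_in = 11.4 × 38.5 = 438.9 mm·m/s
Outflow: F_out = 10.2 × 20.9 = 213.18 mm·m/s
Steady-state rate R = (F_in − F_out)/L = (438.9 − 213.18) / 266000 m = 8.486e-04 mm/s.
R = 8.486e-04 × 3600 = 3.05 mm/hr.

R ≈ 3.05 mm/hr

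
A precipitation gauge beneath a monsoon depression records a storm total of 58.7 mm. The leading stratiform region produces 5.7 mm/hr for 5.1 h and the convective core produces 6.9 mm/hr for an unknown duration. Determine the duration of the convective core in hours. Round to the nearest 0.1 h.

duration ≈ 4.3 h

Known phases: 5.7 × 5.1 = 29.07 mm.
Remaining depth = 58.7 − 29.07 = 29.63 mm.
Duration = 29.63 / 6.9 = 4.3 h.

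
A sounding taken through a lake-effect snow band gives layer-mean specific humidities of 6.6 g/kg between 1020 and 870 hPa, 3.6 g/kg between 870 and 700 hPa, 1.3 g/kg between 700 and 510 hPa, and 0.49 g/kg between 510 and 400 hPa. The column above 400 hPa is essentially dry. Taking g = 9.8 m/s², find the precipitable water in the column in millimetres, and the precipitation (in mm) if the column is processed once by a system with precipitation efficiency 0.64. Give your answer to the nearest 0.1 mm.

Precipitable water is the column-integrated vapour mass per unit area: PW = (1/g) Σ q̄ Δp, with q in kg/kg and Δp in Pa (1 kg/m² of water = 1 mm).
Layer 1020–870 hPa: Δp = 150 hPa = 15000 Pa, q̄ = 0.0066 kg/kg → 0.0066 × 15000 / 9.8 = 10.10 mm
Layer 870–700 hPa: Δp = 170 hPa = 17000 Pa, q̄ = 0.0036 kg/kg → 0.0036 × 17000 / 9.8 = 6.24 mm
Layer 700–510 hPa: Δp = 190 hPa = 19000 Pa, q̄ = 0.0013 kg/kg → 0.0013 × 19000 / 9.8 = 2.52 mm
Layer 510–400 hPa: Δp = 110 hPa = 11000 Pa, q̄ = 0.00049 kg/kg → 0.00049 × 11000 / 9.8 = 0.55 mm
PW = 10.10 + 6.24 + 2.52 + 0.55 = 19.41 ≈ 19.4 mm.
Precipitation = ε × PW = 0.64 × 19.4 = 12.4 mm.

PW ≈ 19.4 mm; precipitation ≈ 12.4 mm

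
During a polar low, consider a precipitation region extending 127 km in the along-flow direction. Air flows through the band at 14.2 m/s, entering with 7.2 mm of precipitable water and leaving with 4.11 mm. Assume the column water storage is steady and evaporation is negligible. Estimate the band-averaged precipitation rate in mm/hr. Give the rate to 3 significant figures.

Column moisture flux per unit crosswind length is F = V × PW.
Inflow: F_in = 14.2 × 7.2 = 102.24 mm·m/s
Outflow: F_out = 14.2 × 4.11 = 58.362 mm·m/s
Steady-state rate R = (F_in − F_out)/L = (102.24 − 58.362) / 127000 m = 3.455e-04 mm/s.
R = 3.455e-04 × 3600 = 1.24 mm/hr.

R ≈ 1.24 mm/hr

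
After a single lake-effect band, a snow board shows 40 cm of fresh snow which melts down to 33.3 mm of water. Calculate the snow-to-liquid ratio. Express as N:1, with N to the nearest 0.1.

Ratio = snow depth / SWE = 400 mm / 33.3 mm = 12.0, i.e. 12.0:1.

ratio ≈ 12.0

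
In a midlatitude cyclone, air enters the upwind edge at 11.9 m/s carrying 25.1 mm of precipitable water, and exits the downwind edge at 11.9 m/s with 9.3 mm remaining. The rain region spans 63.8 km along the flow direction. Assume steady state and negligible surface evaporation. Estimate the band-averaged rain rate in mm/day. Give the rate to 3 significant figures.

R ≈ 255 mm/day

Column moisture flux per unit crosswind length is F = V × PW.
Inflow: F_in = 11.9 × 25.1 = 298.69 mm·m/s
Outflow: F_out = 11.9 × 9.3 = 110.67 mm·m/s
Steady-state rate R = (F_in − F_out)/L = (298.69 − 110.67) / 63800 m = 2.947e-03 mm/s.
R = 2.947e-03 × 3600 × 24 = 255 mm/day.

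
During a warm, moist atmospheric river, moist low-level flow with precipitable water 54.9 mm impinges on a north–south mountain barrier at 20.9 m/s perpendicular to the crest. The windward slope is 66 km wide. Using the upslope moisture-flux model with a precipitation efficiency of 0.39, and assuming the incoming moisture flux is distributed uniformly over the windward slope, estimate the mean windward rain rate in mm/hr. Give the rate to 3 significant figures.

Incoming column moisture flux per unit ridge length: F = V × PW = 20.9 × 54.9 = 1147.41 mm·m/s.
Spread over the 66 km slope with efficiency ε = 0.39: R = ε·F/W = 0.39 × 1147.41 / 66000 m = 6.780e-03 mm/s.
R = 6.780e-03 × 3600 = 24.4 mm/hr.

R ≈ 24.4 mm/hr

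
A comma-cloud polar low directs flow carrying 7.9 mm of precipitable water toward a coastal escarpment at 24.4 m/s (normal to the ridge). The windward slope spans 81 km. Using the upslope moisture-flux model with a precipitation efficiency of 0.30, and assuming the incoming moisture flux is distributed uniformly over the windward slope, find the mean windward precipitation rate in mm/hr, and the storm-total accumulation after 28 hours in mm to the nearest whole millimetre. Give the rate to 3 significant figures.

Incoming column moisture flux per unit ridge length: F = V × PW = 24.4 × 7.9 = 192.76 mm·m/s.
Spread over the 81 km slope with efficiency ε = 0.30: R = ε·F/W = 0.30 × 192.76 / 81000 m = 7.139e-04 mm/s.
R = 7.139e-04 × 3600 = 2.57 mm/hr.
Over 28 h: total = 2.57 × 28 = 71.96 ≈ 72 mm.

R ≈ 2.57 mm/hr; total ≈ 72 mm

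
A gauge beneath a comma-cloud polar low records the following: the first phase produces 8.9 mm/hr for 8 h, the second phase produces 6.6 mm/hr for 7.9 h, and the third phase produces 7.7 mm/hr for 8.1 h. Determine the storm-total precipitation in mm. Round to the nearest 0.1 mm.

Total = Σ Rᵢ Δtᵢ = 8.9 × 8 + 6.6 × 7.9 + 7.7 × 8.1
      = 71.2 + 52.14 + 62.37 = 185.7 mm.

total ≈ 185.7 mm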